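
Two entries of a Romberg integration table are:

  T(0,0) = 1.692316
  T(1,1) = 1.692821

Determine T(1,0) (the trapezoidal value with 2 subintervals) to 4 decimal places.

From T(1,1) = (4·T(1,0) − T(0,0))/3, solve for T(1,0):
4·T(1,0) = 3·1.692821 + 1.692316 = 6.770779
T(1,0) = 1.692695

1.6927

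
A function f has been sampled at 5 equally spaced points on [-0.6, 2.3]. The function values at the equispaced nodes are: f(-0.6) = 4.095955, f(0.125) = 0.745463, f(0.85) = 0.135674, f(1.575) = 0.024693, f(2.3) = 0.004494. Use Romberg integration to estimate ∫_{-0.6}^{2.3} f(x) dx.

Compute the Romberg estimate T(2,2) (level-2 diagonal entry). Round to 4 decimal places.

1.7715

T(0,0) (trapezoid, 1 panel, h=2.9000): 5.945651
T(1,0) (trapezoid, 2 panels, h=1.4500): 3.169553
T(2,0) (trapezoid, 4 panels, h=0.7250): 2.143140
T(1,1) = 3.169553 + (3.169553 − 5.945651)/3 = 2.244187
T(2,1) = 2.143140 + (2.143140 − 3.169553)/3 = 1.801002
T(2,2) = 1.801002 + (1.801002 − 2.244187)/15 = 1.771456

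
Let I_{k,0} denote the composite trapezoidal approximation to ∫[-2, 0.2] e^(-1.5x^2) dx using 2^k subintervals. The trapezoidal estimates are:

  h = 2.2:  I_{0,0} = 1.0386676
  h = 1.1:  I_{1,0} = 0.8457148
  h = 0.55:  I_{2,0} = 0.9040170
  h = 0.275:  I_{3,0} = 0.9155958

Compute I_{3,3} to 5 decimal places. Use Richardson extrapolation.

I_{1,1} = (4·0.8457148 − 1.0386676) / 3 = 0.7813972
I_{2,1} = 0.9040170 + (0.9040170 − 0.8457148)/3 = 0.9234511
I_{3,1} = (4·0.9155958 − 0.9040170) / 3 = 0.9194554
I_{2,2} = 0.9234511 + (0.9234511 − 0.7813972)/15 = 0.9329214
I_{3,2} = 0.9194554 + (0.9194554 − 0.9234511)/15 = 0.9191890
I_{3,3} = 0.9191890 + (0.9191890 − 0.9329214)/63 = 0.9189710

0.91897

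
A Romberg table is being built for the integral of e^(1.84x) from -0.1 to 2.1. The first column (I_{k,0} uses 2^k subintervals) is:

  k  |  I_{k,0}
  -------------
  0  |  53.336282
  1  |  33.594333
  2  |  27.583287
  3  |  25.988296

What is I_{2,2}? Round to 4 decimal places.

Richardson extrapolation on the trapezoidal column (denominator 4−1=3):
I_{1,1} = 33.594333 + (33.594333 − 53.336282)/3 = 27.013683
I_{2,1} = (4·27.583287 − 33.594333) / 3 = 25.579605
I_{2,2} = (16·25.579605 − 27.013683) / 15 = 25.484000

25.4840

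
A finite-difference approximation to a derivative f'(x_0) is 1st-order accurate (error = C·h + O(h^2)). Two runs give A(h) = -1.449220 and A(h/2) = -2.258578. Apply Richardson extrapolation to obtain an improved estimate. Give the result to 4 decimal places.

-3.0679

The leading error scales as h; refining by a factor of 2 reduces it by 2^1 = 2.
Extrapolated value = (2·A(h/2) − A(h)) / (2 − 1)
= (2·(-2.258578) − (-1.449220)) / 1
= -3.067936 / 1 = -3.067936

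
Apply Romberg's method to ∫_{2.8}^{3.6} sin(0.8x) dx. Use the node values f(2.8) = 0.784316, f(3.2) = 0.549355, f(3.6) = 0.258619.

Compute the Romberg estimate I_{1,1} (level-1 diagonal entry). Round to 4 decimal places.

0.4320

I_{0,0} (trapezoid, 1 panel, h=0.8000): 0.417174
I_{1,0} (trapezoid, 2 panels, h=0.4000): 0.428329
I_{1,1} = 0.428329 + (0.428329 − 0.417174)/3 = 0.432047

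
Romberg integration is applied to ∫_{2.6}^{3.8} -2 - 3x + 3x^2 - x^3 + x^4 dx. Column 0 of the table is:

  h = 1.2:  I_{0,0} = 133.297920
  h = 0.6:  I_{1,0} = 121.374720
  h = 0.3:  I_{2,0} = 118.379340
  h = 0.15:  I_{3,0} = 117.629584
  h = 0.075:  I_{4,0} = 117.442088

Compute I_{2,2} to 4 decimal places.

Richardson extrapolation on the trapezoidal column (denominator 4−1=3):
I_{1,1} = (4·121.374720 − 133.297920) / 3 = 117.400320
I_{2,1} = 118.379340 + (118.379340 − 121.374720)/3 = 117.380880
I_{2,2} = 117.380880 + (117.380880 − 117.400320)/15 = 117.379584

117.3796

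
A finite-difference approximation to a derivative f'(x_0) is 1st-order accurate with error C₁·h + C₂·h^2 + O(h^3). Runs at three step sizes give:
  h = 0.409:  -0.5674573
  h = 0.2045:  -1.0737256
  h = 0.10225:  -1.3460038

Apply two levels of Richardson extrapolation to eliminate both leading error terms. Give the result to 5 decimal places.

First eliminate the h term (factor 2^1 = 2):
  B₁ = (2·(-1.0737256) − (-0.5674573))/1 = -1.5799939
  B₂ = (2·(-1.3460038) − (-1.0737256))/1 = -1.6182820
Then eliminate the h^2 term (factor 2^2 = 4):
  (4·(-1.6182820) − (-1.5799939))/3 = -1.6310447

-1.63104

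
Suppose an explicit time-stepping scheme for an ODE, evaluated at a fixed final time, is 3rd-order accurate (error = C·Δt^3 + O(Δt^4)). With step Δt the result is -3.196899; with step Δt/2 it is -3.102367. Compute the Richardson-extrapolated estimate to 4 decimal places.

The leading error scales as Δt^3; refining by a factor of 2 reduces it by 2^3 = 8.
Extrapolated value = (8·A(Δt/2) − A(Δt)) / (8 − 1)
= (8·(-3.102367) − (-3.196899)) / 7
= -21.622037 / 7 = -3.088862

-3.0889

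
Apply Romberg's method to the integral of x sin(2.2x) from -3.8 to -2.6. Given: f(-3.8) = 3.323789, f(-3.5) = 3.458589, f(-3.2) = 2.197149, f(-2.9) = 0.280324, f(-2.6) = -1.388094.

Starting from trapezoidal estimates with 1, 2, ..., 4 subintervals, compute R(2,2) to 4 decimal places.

R(0,0) (trapezoid, 1 panel, h=1.2000): 1.161417
R(1,0) (trapezoid, 2 panels, h=0.6000): 1.898998
R(2,0) (trapezoid, 4 panels, h=0.3000): 2.071173
R(1,1) = 1.898998 + (1.898998 − 1.161417)/3 = 2.144858
R(2,1) = 2.071173 + (2.071173 − 1.898998)/3 = 2.128565
R(2,2) = 2.128565 + (2.128565 − 2.144858)/15 = 2.127479

2.1275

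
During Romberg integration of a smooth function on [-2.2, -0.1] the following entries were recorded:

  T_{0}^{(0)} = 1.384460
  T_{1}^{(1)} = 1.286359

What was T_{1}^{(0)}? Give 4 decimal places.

From T_{1}^{(1)} = (4·T_{1}^{(0)} − T_{0}^{(0)})/3, solve for T_{1}^{(0)}:
4·T_{1}^{(0)} = 3·1.286359 + 1.384460 = 5.243537
T_{1}^{(0)} = 1.310884

1.3109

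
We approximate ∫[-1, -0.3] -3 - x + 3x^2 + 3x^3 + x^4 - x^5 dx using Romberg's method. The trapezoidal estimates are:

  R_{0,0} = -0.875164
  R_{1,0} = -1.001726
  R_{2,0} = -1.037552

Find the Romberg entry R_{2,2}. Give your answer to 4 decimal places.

-1.0499

Richardson extrapolation on the trapezoidal column (denominator 4−1=3):
R_{1,1} = -1.001726 + (-1.001726 − (-0.875164))/3 = -1.043913
R_{2,1} = (4·(-1.037552) − (-1.001726)) / 3 = -1.049494
R_{2,2} = (16·(-1.049494) − (-1.043913)) / 15 = -1.049866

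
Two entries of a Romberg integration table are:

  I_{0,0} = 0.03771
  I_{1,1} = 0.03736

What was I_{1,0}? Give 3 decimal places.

From I_{1,1} = (4·I_{1,0} − I_{0,0})/3, solve for I_{1,0}:
4·I_{1,0} = 3·0.03736 + 0.03771 = 0.14979
I_{1,0} = 0.03745

0.037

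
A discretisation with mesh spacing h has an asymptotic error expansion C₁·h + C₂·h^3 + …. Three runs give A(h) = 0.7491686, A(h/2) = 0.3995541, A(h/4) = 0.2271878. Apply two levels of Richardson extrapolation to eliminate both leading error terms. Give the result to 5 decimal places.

First eliminate the h term (factor 2^1 = 2):
  B₁ = (2·0.3995541 − 0.7491686)/1 = 0.0499396
  B₂ = (2·0.2271878 − 0.3995541)/1 = 0.0548215
Then eliminate the h^3 term (factor 2^3 = 8):
  (8·0.0548215 − 0.0499396)/7 = 0.0555189

0.05552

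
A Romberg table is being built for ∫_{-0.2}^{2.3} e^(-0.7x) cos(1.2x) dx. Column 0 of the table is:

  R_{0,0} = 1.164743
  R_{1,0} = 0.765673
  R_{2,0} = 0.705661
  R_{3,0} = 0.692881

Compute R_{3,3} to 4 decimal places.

0.6888

Richardson extrapolation on the trapezoidal column (denominator 4−1=3):
R_{1,1} = (4·0.765673 − 1.164743) / 3 = 0.632650
R_{2,1} = 0.705661 + (0.705661 − 0.765673)/3 = 0.685657
R_{3,1} = 0.692881 + (0.692881 − 0.705661)/3 = 0.688621
R_{2,2} = 0.685657 + (0.685657 − 0.632650)/15 = 0.689191
R_{3,2} = 0.688621 + (0.688621 − 0.685657)/15 = 0.688819
R_{3,3} = (64·0.688819 − 0.689191) / 63 = 0.688813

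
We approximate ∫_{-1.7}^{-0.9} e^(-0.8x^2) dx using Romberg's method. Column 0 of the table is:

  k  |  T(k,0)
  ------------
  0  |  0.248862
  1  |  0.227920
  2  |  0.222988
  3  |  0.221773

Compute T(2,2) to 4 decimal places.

0.2214

Richardson extrapolation on the trapezoidal column (denominator 4−1=3):
T(1,1) = 0.227920 + (0.227920 − 0.248862)/3 = 0.220939
T(2,1) = (4·0.222988 − 0.227920) / 3 = 0.221344
T(2,2) = (16·0.221344 − 0.220939) / 15 = 0.221371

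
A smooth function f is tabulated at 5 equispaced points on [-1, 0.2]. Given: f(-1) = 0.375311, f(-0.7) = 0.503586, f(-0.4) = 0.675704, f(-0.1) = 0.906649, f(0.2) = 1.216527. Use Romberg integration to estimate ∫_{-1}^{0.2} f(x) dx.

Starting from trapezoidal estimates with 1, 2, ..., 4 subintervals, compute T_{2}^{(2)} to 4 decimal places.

T_{0}^{(0)} (trapezoid, 1 panel, h=1.2000): 0.955103
T_{1}^{(0)} (trapezoid, 2 panels, h=0.6000): 0.882974
T_{2}^{(0)} (trapezoid, 4 panels, h=0.3000): 0.864557
T_{1}^{(1)} = 0.882974 + (0.882974 − 0.955103)/3 = 0.858931
T_{2}^{(1)} = 0.864557 + (0.864557 − 0.882974)/3 = 0.858418
T_{2}^{(2)} = 0.858418 + (0.858418 − 0.858931)/15 = 0.858384

0.8584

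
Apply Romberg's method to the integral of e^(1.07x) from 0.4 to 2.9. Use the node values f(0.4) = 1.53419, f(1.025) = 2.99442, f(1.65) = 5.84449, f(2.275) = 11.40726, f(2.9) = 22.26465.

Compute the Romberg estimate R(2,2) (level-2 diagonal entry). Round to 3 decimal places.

R(0,0) (trapezoid, 1 panel, h=2.5000): 29.74855
R(1,0) (trapezoid, 2 panels, h=1.2500): 22.17989
R(2,0) (trapezoid, 4 panels, h=0.6250): 20.09099
R(1,1) = 22.17989 + (22.17989 − 29.74855)/3 = 19.65700
R(2,1) = 20.09099 + (20.09099 − 22.17989)/3 = 19.39469
R(2,2) = 19.39469 + (19.39469 − 19.65700)/15 = 19.37720

19.377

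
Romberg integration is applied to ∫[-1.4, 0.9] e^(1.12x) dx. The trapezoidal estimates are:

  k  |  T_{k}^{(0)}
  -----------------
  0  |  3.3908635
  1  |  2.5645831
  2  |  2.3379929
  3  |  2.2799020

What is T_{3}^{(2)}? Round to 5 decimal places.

2.26041

Richardson extrapolation on the trapezoidal column (denominator 4−1=3):
T_{2}^{(1)} = 2.3379929 + (2.3379929 − 2.5645831)/3 = 2.2624628
T_{3}^{(1)} = 2.2799020 + (2.2799020 − 2.3379929)/3 = 2.2605384
T_{3}^{(2)} = 2.2605384 + (2.2605384 − 2.2624628)/15 = 2.2604101
(Column j=1 coincides with Simpson's rule on the same nodes.)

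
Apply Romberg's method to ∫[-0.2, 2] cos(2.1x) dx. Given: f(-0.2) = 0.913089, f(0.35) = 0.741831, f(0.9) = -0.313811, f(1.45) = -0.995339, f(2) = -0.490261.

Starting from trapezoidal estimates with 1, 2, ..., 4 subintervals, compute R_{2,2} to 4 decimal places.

-0.2180

R_{0,0} (trapezoid, 1 panel, h=2.2000): 0.465111
R_{1,0} (trapezoid, 2 panels, h=1.1000): -0.112637
R_{2,0} (trapezoid, 4 panels, h=0.5500): -0.195748
R_{1,1} = -0.112637 + (-0.112637 − 0.465111)/3 = -0.305220
R_{2,1} = -0.195748 + (-0.195748 − (-0.112637))/3 = -0.223452
R_{2,2} = -0.223452 + (-0.223452 − (-0.305220))/15 = -0.218001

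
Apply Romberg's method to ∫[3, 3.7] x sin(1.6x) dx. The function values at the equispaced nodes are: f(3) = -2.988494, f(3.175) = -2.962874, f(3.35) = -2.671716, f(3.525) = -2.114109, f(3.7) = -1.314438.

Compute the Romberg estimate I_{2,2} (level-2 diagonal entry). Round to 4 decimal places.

I_{0,0} (trapezoid, 1 panel, h=0.7000): -1.506026
I_{1,0} (trapezoid, 2 panels, h=0.3500): -1.688114
I_{2,0} (trapezoid, 4 panels, h=0.1750): -1.732529
I_{1,1} = -1.688114 + (-1.688114 − (-1.506026))/3 = -1.748810
I_{2,1} = -1.732529 + (-1.732529 − (-1.688114))/3 = -1.747334
I_{2,2} = -1.747334 + (-1.747334 − (-1.748810))/15 = -1.747236

-1.7472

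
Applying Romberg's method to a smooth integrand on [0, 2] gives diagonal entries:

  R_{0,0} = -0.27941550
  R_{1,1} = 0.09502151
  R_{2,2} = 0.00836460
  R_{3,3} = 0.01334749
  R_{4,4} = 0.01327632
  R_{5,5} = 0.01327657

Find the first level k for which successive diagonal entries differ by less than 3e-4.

|R_{1,1} − R_{0,0}| = 0.37443701 ≥ 3e-4
|R_{2,2} − R_{1,1}| = 0.08665691 ≥ 3e-4
|R_{3,3} − R_{2,2}| = 0.00498289 ≥ 3e-4
|R_{4,4} − R_{3,3}| = 0.00007117 < 3e-4

k = 4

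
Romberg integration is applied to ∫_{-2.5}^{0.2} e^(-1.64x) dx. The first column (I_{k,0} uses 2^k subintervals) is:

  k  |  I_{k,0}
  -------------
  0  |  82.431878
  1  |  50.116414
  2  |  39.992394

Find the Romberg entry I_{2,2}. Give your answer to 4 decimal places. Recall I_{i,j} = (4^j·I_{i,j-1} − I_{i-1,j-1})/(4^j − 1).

I_{1,1} = 50.116414 + (50.116414 − 82.431878)/3 = 39.344593
I_{2,1} = 39.992394 + (39.992394 − 50.116414)/3 = 36.617721
I_{2,2} = 36.617721 + (36.617721 − 39.344593)/15 = 36.435930

36.4359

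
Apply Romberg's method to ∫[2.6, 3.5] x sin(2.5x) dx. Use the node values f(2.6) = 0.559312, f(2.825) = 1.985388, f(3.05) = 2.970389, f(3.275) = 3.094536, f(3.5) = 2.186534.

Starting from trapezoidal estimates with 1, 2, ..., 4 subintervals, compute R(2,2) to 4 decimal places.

R(0,0) (trapezoid, 1 panel, h=0.9000): 1.235631
R(1,0) (trapezoid, 2 panels, h=0.4500): 1.954490
R(2,0) (trapezoid, 4 panels, h=0.2250): 2.120228
R(1,1) = 1.954490 + (1.954490 − 1.235631)/3 = 2.194110
R(2,1) = 2.120228 + (2.120228 − 1.954490)/3 = 2.175474
R(2,2) = 2.175474 + (2.175474 − 2.194110)/15 = 2.174232

2.1742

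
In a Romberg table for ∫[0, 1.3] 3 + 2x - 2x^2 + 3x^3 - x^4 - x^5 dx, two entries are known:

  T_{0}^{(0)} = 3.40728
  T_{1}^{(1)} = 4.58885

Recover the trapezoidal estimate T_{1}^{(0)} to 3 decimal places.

4.293

From T_{1}^{(1)} = (4·T_{1}^{(0)} − T_{0}^{(0)})/3, solve for T_{1}^{(0)}:
4·T_{1}^{(0)} = 3·4.58885 + 3.40728 = 17.17383
T_{1}^{(0)} = 4.29346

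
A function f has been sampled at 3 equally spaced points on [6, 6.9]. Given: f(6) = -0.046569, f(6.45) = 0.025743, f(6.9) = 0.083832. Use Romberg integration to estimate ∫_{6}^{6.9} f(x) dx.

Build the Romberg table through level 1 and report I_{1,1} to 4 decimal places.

I_{0,0} (trapezoid, 1 panel, h=0.9000): 0.016768
I_{1,0} (trapezoid, 2 panels, h=0.4500): 0.019969
I_{1,1} = 0.019969 + (0.019969 − 0.016768)/3 = 0.021036

0.0210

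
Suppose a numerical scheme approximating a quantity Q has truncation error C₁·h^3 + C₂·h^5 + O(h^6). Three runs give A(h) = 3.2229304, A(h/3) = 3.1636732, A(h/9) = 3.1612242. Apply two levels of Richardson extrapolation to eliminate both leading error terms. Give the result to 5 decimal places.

3.16113

First eliminate the h^3 term (factor 3^3 = 27):
  B₁ = (27·3.1636732 − 3.2229304)/26 = 3.1613941
  B₂ = (27·3.1612242 − 3.1636732)/26 = 3.1611300
Then eliminate the h^5 term (factor 3^5 = 243):
  (243·3.1611300 − 3.1613941)/242 = 3.1611289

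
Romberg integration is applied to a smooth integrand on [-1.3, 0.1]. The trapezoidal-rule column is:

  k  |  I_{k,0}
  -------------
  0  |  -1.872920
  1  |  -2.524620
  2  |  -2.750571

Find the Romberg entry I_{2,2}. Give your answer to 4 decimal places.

I_{1,1} = (4·(-2.524620) − (-1.872920)) / 3 = -2.741853
I_{2,1} = (4·(-2.750571) − (-2.524620)) / 3 = -2.825888
I_{2,2} = (16·(-2.825888) − (-2.741853)) / 15 = -2.831490
(Column j=1 coincides with Simpson's rule on the same nodes.)

-2.8315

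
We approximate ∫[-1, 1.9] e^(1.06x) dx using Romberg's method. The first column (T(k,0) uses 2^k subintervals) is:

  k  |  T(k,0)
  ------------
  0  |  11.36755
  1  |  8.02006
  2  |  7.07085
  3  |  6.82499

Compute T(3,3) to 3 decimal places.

6.742

Richardson extrapolation on the trapezoidal column (denominator 4−1=3):
T(1,1) = 8.02006 + (8.02006 − 11.36755)/3 = 6.90423
T(2,1) = 7.07085 + (7.07085 − 8.02006)/3 = 6.75445
T(3,1) = 6.82499 + (6.82499 − 7.07085)/3 = 6.74304
T(2,2) = 6.75445 + (6.75445 − 6.90423)/15 = 6.74446
T(3,2) = 6.74304 + (6.74304 − 6.75445)/15 = 6.74228
T(3,3) = (64·6.74228 − 6.74446) / 63 = 6.74225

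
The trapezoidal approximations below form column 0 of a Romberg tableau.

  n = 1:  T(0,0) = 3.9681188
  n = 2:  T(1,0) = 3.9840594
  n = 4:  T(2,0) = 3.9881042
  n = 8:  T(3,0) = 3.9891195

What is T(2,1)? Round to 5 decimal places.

T(2,1) = (4·3.9881042 − 3.9840594) / 3 = 3.9894525

3.98945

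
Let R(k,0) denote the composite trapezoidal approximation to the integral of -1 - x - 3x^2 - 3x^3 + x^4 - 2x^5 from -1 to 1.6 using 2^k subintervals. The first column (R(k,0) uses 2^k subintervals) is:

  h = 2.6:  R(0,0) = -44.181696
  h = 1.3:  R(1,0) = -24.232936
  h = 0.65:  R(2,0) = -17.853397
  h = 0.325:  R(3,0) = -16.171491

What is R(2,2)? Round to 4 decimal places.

Richardson extrapolation on the trapezoidal column (denominator 4−1=3):
R(1,1) = (4·(-24.232936) − (-44.181696)) / 3 = -17.583349
R(2,1) = -17.853397 + (-17.853397 − (-24.232936))/3 = -15.726884
R(2,2) = -15.726884 + (-15.726884 − (-17.583349))/15 = -15.603120

-15.6031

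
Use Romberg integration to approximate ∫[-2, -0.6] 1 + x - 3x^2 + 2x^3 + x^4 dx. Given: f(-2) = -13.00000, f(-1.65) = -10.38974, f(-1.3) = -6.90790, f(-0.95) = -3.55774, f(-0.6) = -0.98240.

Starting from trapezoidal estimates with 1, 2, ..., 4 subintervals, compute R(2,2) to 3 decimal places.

R(0,0) (trapezoid, 1 panel, h=1.4000): -9.78768
R(1,0) (trapezoid, 2 panels, h=0.7000): -9.72937
R(2,0) (trapezoid, 4 panels, h=0.3500): -9.74630
R(1,1) = -9.72937 + (-9.72937 − (-9.78768))/3 = -9.70993
R(2,1) = -9.74630 + (-9.74630 − (-9.72937))/3 = -9.75194
R(2,2) = -9.75194 + (-9.75194 − (-9.70993))/15 = -9.75474

-9.755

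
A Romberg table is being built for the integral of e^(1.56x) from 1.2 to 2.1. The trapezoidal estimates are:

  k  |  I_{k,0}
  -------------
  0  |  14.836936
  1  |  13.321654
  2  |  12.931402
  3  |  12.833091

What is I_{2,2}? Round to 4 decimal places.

I_{1,1} = 13.321654 + (13.321654 − 14.836936)/3 = 12.816560
I_{2,1} = 12.931402 + (12.931402 − 13.321654)/3 = 12.801318
I_{2,2} = 12.801318 + (12.801318 − 12.816560)/15 = 12.800302
(Column j=1 coincides with Simpson's rule on the same nodes.)

12.8003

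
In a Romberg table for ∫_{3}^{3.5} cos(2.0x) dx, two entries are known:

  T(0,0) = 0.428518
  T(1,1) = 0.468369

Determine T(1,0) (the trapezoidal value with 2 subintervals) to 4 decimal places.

From T(1,1) = (4·T(1,0) − T(0,0))/3, solve for T(1,0):
4·T(1,0) = 3·0.468369 + 0.428518 = 1.833625
T(1,0) = 0.458406

0.4584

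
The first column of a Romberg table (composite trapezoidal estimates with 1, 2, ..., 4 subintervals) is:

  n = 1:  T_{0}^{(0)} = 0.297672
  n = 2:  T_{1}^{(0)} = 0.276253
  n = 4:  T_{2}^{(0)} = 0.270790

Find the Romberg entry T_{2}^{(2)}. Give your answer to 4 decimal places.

Richardson extrapolation on the trapezoidal column (denominator 4−1=3):
T_{1}^{(1)} = (4·0.276253 − 0.297672) / 3 = 0.269113
T_{2}^{(1)} = (4·0.270790 − 0.276253) / 3 = 0.268969
T_{2}^{(2)} = (16·0.268969 − 0.269113) / 15 = 0.268959

0.2690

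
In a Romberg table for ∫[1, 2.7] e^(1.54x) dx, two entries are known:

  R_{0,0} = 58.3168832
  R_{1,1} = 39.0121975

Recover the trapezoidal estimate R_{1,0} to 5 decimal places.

From R_{1,1} = (4·R_{1,0} − R_{0,0})/3, solve for R_{1,0}:
4·R_{1,0} = 3·39.0121975 + 58.3168832 = 175.3534757
R_{1,0} = 43.8383689

43.83837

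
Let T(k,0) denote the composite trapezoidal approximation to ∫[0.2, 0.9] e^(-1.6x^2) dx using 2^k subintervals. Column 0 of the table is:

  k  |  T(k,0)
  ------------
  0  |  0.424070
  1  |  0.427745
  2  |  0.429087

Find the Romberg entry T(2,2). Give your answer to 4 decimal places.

0.4296

Richardson extrapolation on the trapezoidal column (denominator 4−1=3):
T(1,1) = 0.427745 + (0.427745 − 0.424070)/3 = 0.428970
T(2,1) = (4·0.429087 − 0.427745) / 3 = 0.429534
T(2,2) = (16·0.429534 − 0.428970) / 15 = 0.429572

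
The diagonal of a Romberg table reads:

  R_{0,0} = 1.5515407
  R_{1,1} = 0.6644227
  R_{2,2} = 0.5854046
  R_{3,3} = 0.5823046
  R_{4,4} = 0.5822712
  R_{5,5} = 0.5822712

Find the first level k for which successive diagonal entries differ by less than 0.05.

k = 3

|R_{1,1} − R_{0,0}| = 0.8871180 ≥ 0.05
|R_{2,2} − R_{1,1}| = 0.0790181 ≥ 0.05
|R_{3,3} − R_{2,2}| = 0.0031000 < 0.05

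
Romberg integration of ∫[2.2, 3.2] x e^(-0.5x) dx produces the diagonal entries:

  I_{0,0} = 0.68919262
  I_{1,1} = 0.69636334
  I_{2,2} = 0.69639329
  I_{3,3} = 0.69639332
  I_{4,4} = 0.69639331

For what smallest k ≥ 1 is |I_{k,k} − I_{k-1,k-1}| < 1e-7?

k = 3

|I_{1,1} − I_{0,0}| = 0.00717072 ≥ 1e-7
|I_{2,2} − I_{1,1}| = 0.00002995 ≥ 1e-7
|I_{3,3} − I_{2,2}| = 0.00000003 < 1e-7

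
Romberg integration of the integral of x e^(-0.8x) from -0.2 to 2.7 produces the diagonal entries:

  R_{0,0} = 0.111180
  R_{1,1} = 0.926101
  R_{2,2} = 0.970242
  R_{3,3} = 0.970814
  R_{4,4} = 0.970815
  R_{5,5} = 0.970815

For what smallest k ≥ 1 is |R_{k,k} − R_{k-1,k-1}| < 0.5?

|R_{1,1} − R_{0,0}| = 0.814921 ≥ 0.5
|R_{2,2} − R_{1,1}| = 0.044141 < 0.5

k = 2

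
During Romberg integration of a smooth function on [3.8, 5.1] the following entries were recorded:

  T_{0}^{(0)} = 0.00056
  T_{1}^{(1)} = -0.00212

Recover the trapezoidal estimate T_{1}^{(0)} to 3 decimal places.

From T_{1}^{(1)} = (4·T_{1}^{(0)} − T_{0}^{(0)})/3, solve for T_{1}^{(0)}:
4·T_{1}^{(0)} = 3·(-0.00212) + 0.00056 = -0.00580
T_{1}^{(0)} = -0.00145

-0.001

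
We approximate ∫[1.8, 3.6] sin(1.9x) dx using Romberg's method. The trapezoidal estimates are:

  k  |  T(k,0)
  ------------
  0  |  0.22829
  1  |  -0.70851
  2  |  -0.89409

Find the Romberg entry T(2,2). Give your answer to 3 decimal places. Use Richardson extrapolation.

Richardson extrapolation on the trapezoidal column (denominator 4−1=3):
T(1,1) = (4·(-0.70851) − 0.22829) / 3 = -1.02078
T(2,1) = (4·(-0.89409) − (-0.70851)) / 3 = -0.95595
T(2,2) = -0.95595 + (-0.95595 − (-1.02078))/15 = -0.95163

-0.952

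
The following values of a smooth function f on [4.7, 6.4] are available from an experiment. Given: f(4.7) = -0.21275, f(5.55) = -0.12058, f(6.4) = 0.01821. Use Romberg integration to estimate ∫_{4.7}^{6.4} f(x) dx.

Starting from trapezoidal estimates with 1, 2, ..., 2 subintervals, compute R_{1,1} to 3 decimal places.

R_{0,0} (trapezoid, 1 panel, h=1.7000): -0.16536
R_{1,0} (trapezoid, 2 panels, h=0.8500): -0.18517
R_{1,1} = -0.18517 + (-0.18517 − (-0.16536))/3 = -0.19177

-0.192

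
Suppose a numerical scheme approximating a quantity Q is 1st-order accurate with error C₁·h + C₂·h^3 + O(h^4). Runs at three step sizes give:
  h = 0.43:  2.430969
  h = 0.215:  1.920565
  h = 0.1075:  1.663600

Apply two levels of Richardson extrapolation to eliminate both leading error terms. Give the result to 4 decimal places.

First eliminate the h term (factor 2^1 = 2):
  B₁ = (2·1.920565 − 2.430969)/1 = 1.410161
  B₂ = (2·1.663600 − 1.920565)/1 = 1.406635
Then eliminate the h^3 term (factor 2^3 = 8):
  (8·1.406635 − 1.410161)/7 = 1.406131

1.4061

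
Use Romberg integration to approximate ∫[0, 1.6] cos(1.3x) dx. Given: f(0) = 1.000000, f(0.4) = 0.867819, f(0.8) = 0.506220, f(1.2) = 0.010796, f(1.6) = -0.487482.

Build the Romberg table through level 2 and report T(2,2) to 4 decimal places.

T(0,0) (trapezoid, 1 panel, h=1.6000): 0.410014
T(1,0) (trapezoid, 2 panels, h=0.8000): 0.609983
T(2,0) (trapezoid, 4 panels, h=0.4000): 0.656438
T(1,1) = 0.609983 + (0.609983 − 0.410014)/3 = 0.676639
T(2,1) = 0.656438 + (0.656438 − 0.609983)/3 = 0.671923
T(2,2) = 0.671923 + (0.671923 − 0.676639)/15 = 0.671609

0.6716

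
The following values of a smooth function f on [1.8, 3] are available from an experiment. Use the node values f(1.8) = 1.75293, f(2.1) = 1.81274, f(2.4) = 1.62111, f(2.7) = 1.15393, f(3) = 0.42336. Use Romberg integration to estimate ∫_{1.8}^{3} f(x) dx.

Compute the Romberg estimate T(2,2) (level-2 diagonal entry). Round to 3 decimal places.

1.728

T(0,0) (trapezoid, 1 panel, h=1.2000): 1.30577
T(1,0) (trapezoid, 2 panels, h=0.6000): 1.62555
T(2,0) (trapezoid, 4 panels, h=0.3000): 1.70278
T(1,1) = 1.62555 + (1.62555 − 1.30577)/3 = 1.73214
T(2,1) = 1.70278 + (1.70278 − 1.62555)/3 = 1.72852
T(2,2) = 1.72852 + (1.72852 − 1.73214)/15 = 1.72828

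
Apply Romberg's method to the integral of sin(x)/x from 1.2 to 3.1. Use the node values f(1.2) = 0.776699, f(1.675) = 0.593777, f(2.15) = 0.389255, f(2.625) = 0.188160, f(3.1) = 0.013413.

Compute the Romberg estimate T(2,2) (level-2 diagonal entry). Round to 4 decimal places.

0.7436

T(0,0) (trapezoid, 1 panel, h=1.9000): 0.750606
T(1,0) (trapezoid, 2 panels, h=0.9500): 0.745095
T(2,0) (trapezoid, 4 panels, h=0.4750): 0.743968
T(1,1) = 0.745095 + (0.745095 − 0.750606)/3 = 0.743258
T(2,1) = 0.743968 + (0.743968 − 0.745095)/3 = 0.743592
T(2,2) = 0.743592 + (0.743592 − 0.743258)/15 = 0.743614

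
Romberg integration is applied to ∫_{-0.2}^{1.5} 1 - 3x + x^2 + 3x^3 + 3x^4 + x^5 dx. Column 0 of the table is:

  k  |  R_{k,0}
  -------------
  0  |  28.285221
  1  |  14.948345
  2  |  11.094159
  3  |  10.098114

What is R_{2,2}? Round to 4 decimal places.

R_{1,1} = 14.948345 + (14.948345 − 28.285221)/3 = 10.502720
R_{2,1} = 11.094159 + (11.094159 − 14.948345)/3 = 9.809430
R_{2,2} = (16·9.809430 − 10.502720) / 15 = 9.763211

9.7632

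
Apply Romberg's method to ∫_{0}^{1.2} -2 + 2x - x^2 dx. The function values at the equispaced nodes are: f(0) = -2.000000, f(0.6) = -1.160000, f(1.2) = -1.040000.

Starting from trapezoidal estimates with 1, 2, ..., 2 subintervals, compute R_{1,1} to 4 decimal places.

-1.5360

R_{0,0} (trapezoid, 1 panel, h=1.2000): -1.824000
R_{1,0} (trapezoid, 2 panels, h=0.6000): -1.608000
R_{1,1} = -1.608000 + (-1.608000 − (-1.824000))/3 = -1.536000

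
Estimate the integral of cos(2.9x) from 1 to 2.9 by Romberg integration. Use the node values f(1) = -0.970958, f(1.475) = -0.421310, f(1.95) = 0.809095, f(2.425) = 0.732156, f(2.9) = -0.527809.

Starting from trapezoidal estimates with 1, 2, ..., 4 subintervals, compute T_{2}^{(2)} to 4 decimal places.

T_{0}^{(0)} (trapezoid, 1 panel, h=1.9000): -1.423829
T_{1}^{(0)} (trapezoid, 2 panels, h=0.9500): 0.056726
T_{2}^{(0)} (trapezoid, 4 panels, h=0.4750): 0.176015
T_{1}^{(1)} = 0.056726 + (0.056726 − (-1.423829))/3 = 0.550244
T_{2}^{(1)} = 0.176015 + (0.176015 − 0.056726)/3 = 0.215778
T_{2}^{(2)} = 0.215778 + (0.215778 − 0.550244)/15 = 0.193480

0.1935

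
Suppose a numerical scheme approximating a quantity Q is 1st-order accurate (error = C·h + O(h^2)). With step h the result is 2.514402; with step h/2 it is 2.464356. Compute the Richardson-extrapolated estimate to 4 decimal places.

2.4143

The leading error scales as h; refining by a factor of 2 reduces it by 2^1 = 2.
Extrapolated value = (2·A(h/2) − A(h)) / (2 − 1)
= (2·2.464356 − 2.514402) / 1
= 2.414310 / 1 = 2.414310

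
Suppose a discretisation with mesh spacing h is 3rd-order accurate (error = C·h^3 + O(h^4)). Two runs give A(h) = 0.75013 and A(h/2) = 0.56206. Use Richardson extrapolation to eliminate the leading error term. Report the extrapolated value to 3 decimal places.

0.535

Extrapolated value = (8·A(h/2) − A(h)) / (8 − 1)
= (8·0.56206 − 0.75013) / 7
= 3.74635 / 7 = 0.53519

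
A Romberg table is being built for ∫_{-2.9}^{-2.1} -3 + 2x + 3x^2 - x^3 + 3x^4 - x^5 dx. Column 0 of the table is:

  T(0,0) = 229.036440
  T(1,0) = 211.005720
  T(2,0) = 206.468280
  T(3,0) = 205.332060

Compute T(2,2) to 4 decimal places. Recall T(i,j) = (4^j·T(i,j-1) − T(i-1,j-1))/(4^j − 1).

T(1,1) = (4·211.005720 − 229.036440) / 3 = 204.995480
T(2,1) = (4·206.468280 − 211.005720) / 3 = 204.955800
T(2,2) = (16·204.955800 − 204.995480) / 15 = 204.953155
(Column j=1 coincides with Simpson's rule on the same nodes.)

204.9532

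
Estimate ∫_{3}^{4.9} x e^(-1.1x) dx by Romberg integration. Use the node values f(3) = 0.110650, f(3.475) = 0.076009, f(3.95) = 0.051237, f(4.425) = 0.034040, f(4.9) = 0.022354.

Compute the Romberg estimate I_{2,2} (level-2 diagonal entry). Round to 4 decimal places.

0.1070

I_{0,0} (trapezoid, 1 panel, h=1.9000): 0.126354
I_{1,0} (trapezoid, 2 panels, h=0.9500): 0.111852
I_{2,0} (trapezoid, 4 panels, h=0.4750): 0.108199
I_{1,1} = 0.111852 + (0.111852 − 0.126354)/3 = 0.107018
I_{2,1} = 0.108199 + (0.108199 − 0.111852)/3 = 0.106981
I_{2,2} = 0.106981 + (0.106981 − 0.107018)/15 = 0.106979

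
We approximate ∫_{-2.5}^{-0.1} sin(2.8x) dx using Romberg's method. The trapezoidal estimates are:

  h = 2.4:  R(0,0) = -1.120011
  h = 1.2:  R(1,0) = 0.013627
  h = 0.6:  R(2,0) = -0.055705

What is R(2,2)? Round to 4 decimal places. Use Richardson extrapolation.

-0.1102

R(1,1) = (4·0.013627 − (-1.120011)) / 3 = 0.391506
R(2,1) = -0.055705 + (-0.055705 − 0.013627)/3 = -0.078816
R(2,2) = (16·(-0.078816) − 0.391506) / 15 = -0.110171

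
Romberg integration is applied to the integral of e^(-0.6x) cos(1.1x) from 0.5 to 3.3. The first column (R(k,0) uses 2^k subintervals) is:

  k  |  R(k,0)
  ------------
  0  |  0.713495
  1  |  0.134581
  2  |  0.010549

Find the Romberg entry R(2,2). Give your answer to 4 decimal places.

Richardson extrapolation on the trapezoidal column (denominator 4−1=3):
R(1,1) = (4·0.134581 − 0.713495) / 3 = -0.058390
R(2,1) = (4·0.010549 − 0.134581) / 3 = -0.030795
R(2,2) = (16·(-0.030795) − (-0.058390)) / 15 = -0.028955

-0.0290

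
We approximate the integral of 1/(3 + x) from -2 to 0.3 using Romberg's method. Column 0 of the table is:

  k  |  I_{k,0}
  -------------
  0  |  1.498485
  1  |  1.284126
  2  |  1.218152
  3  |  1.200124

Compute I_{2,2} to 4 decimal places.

Richardson extrapolation on the trapezoidal column (denominator 4−1=3):
I_{1,1} = (4·1.284126 − 1.498485) / 3 = 1.212673
I_{2,1} = (4·1.218152 − 1.284126) / 3 = 1.196161
I_{2,2} = 1.196161 + (1.196161 − 1.212673)/15 = 1.195060
(Column j=1 coincides with Simpson's rule on the same nodes.)

1.1951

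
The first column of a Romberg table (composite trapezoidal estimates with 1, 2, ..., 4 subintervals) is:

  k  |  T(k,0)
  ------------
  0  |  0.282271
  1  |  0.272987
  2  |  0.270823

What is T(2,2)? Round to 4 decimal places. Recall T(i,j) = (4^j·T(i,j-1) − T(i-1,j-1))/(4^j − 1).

T(1,1) = (4·0.272987 − 0.282271) / 3 = 0.269892
T(2,1) = 0.270823 + (0.270823 − 0.272987)/3 = 0.270102
T(2,2) = (16·0.270102 − 0.269892) / 15 = 0.270116
(Column j=1 coincides with Simpson's rule on the same nodes.)

0.2701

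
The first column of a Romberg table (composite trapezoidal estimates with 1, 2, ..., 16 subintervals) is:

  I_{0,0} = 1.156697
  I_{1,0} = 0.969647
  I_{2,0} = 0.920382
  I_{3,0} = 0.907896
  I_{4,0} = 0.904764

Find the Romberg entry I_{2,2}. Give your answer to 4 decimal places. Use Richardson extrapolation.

Richardson extrapolation on the trapezoidal column (denominator 4−1=3):
I_{1,1} = 0.969647 + (0.969647 − 1.156697)/3 = 0.907297
I_{2,1} = 0.920382 + (0.920382 − 0.969647)/3 = 0.903960
I_{2,2} = 0.903960 + (0.903960 − 0.907297)/15 = 0.903738

0.9037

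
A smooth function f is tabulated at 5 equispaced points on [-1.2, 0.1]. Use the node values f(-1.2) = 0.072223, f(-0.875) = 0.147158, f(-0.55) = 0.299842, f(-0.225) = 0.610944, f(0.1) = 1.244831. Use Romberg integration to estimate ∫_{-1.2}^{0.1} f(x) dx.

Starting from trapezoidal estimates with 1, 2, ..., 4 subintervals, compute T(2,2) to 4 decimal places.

0.5356

T(0,0) (trapezoid, 1 panel, h=1.3000): 0.856085
T(1,0) (trapezoid, 2 panels, h=0.6500): 0.622940
T(2,0) (trapezoid, 4 panels, h=0.3250): 0.557853
T(1,1) = 0.622940 + (0.622940 − 0.856085)/3 = 0.545225
T(2,1) = 0.557853 + (0.557853 − 0.622940)/3 = 0.536157
T(2,2) = 0.536157 + (0.536157 − 0.545225)/15 = 0.535552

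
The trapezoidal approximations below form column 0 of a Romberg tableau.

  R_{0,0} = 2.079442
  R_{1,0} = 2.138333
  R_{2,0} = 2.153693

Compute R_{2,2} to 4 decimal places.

2.1589

Richardson extrapolation on the trapezoidal column (denominator 4−1=3):
R_{1,1} = 2.138333 + (2.138333 − 2.079442)/3 = 2.157963
R_{2,1} = 2.153693 + (2.153693 − 2.138333)/3 = 2.158813
R_{2,2} = (16·2.158813 − 2.157963) / 15 = 2.158870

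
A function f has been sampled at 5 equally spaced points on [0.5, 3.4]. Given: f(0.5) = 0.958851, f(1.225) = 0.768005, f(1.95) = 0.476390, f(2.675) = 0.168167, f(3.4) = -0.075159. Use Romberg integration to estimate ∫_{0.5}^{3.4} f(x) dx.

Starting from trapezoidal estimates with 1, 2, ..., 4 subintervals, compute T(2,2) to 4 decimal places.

T(0,0) (trapezoid, 1 panel, h=2.9000): 1.281353
T(1,0) (trapezoid, 2 panels, h=1.4500): 1.331442
T(2,0) (trapezoid, 4 panels, h=0.7250): 1.344446
T(1,1) = 1.331442 + (1.331442 − 1.281353)/3 = 1.348138
T(2,1) = 1.344446 + (1.344446 − 1.331442)/3 = 1.348781
T(2,2) = 1.348781 + (1.348781 − 1.348138)/15 = 1.348824

1.3488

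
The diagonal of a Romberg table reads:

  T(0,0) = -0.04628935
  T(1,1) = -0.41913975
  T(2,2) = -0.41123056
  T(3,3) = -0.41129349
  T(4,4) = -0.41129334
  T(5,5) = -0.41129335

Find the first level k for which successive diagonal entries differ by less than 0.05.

k = 2

|T(1,1) − T(0,0)| = 0.37285040 ≥ 0.05
|T(2,2) − T(1,1)| = 0.00790919 < 0.05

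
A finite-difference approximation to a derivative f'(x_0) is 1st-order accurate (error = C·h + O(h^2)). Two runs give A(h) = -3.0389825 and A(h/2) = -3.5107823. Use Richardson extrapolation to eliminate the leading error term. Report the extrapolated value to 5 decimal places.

-3.98258

Extrapolated value = (2·A(h/2) − A(h)) / (2 − 1)
= (2·(-3.5107823) − (-3.0389825)) / 1
= -3.9825821 / 1 = -3.9825821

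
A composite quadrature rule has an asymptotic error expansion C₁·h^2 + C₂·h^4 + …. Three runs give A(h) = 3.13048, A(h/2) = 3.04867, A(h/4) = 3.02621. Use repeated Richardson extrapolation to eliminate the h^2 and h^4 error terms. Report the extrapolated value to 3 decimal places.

3.019

First eliminate the h^2 term (factor 2^2 = 4):
  B₁ = (4·3.04867 − 3.13048)/3 = 3.02140
  B₂ = (4·3.02621 − 3.04867)/3 = 3.01872
Then eliminate the h^4 term (factor 2^4 = 16):
  (16·3.01872 − 3.02140)/15 = 3.01854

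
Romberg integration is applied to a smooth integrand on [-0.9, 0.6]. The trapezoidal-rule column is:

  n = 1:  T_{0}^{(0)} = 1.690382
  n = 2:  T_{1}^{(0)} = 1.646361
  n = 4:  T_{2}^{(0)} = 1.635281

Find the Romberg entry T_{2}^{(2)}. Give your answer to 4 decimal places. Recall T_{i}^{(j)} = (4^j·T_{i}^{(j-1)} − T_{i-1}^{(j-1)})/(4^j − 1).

Richardson extrapolation on the trapezoidal column (denominator 4−1=3):
T_{1}^{(1)} = (4·1.646361 − 1.690382) / 3 = 1.631687
T_{2}^{(1)} = (4·1.635281 − 1.646361) / 3 = 1.631588
T_{2}^{(2)} = (16·1.631588 − 1.631687) / 15 = 1.631581

1.6316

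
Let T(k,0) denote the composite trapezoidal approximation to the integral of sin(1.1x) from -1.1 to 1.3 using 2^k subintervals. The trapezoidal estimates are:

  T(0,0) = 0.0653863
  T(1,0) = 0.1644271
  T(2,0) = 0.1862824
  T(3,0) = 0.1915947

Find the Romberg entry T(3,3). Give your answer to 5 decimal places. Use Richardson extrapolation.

Richardson extrapolation on the trapezoidal column (denominator 4−1=3):
T(1,1) = 0.1644271 + (0.1644271 − 0.0653863)/3 = 0.1974407
T(2,1) = 0.1862824 + (0.1862824 − 0.1644271)/3 = 0.1935675
T(3,1) = (4·0.1915947 − 0.1862824) / 3 = 0.1933655
T(2,2) = 0.1935675 + (0.1935675 − 0.1974407)/15 = 0.1933093
T(3,2) = 0.1933655 + (0.1933655 − 0.1935675)/15 = 0.1933520
T(3,3) = 0.1933520 + (0.1933520 − 0.1933093)/63 = 0.1933527

0.19335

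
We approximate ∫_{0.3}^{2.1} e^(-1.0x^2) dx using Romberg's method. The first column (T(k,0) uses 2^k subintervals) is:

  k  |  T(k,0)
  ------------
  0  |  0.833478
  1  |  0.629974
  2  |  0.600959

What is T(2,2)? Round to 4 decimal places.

T(1,1) = 0.629974 + (0.629974 − 0.833478)/3 = 0.562139
T(2,1) = (4·0.600959 − 0.629974) / 3 = 0.591287
T(2,2) = 0.591287 + (0.591287 − 0.562139)/15 = 0.593230

0.5932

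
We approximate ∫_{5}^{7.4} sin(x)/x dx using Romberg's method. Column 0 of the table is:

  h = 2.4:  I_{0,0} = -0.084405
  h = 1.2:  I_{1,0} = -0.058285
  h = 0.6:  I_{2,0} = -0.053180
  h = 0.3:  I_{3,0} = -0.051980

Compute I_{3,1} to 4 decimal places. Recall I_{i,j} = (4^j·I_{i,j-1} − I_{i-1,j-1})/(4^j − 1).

I_{3,1} = (4·(-0.051980) − (-0.053180)) / 3 = -0.051580

-0.0516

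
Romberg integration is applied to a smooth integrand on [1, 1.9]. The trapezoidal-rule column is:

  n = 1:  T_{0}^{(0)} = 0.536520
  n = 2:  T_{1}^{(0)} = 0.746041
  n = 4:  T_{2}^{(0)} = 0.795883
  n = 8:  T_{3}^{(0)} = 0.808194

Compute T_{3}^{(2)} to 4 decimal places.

T_{2}^{(1)} = 0.795883 + (0.795883 − 0.746041)/3 = 0.812497
T_{3}^{(1)} = 0.808194 + (0.808194 − 0.795883)/3 = 0.812298
T_{3}^{(2)} = 0.812298 + (0.812298 − 0.812497)/15 = 0.812285

0.8123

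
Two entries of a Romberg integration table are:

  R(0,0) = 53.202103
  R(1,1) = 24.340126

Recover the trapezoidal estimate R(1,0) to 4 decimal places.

31.5556

From R(1,1) = (4·R(1,0) − R(0,0))/3, solve for R(1,0):
4·R(1,0) = 3·24.340126 + 53.202103 = 126.222481
R(1,0) = 31.555620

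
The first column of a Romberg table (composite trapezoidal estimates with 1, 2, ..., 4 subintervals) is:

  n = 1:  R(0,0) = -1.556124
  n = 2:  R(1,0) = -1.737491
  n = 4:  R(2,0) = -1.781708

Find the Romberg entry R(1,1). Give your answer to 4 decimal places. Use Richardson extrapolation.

-1.7979

R(1,1) = (4·(-1.737491) − (-1.556124)) / 3 = -1.797947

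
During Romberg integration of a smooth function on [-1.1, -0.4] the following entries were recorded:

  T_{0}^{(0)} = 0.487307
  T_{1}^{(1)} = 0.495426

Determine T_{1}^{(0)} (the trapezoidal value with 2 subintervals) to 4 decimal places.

0.4934

From T_{1}^{(1)} = (4·T_{1}^{(0)} − T_{0}^{(0)})/3, solve for T_{1}^{(0)}:
4·T_{1}^{(0)} = 3·0.495426 + 0.487307 = 1.973585
T_{1}^{(0)} = 0.493396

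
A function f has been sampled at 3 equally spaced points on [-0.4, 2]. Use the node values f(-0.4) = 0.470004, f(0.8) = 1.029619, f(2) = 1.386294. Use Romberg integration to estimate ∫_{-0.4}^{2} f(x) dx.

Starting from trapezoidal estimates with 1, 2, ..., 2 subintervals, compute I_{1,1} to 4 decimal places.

2.3899

I_{0,0} (trapezoid, 1 panel, h=2.4000): 2.227558
I_{1,0} (trapezoid, 2 panels, h=1.2000): 2.349322
I_{1,1} = 2.349322 + (2.349322 − 2.227558)/3 = 2.389910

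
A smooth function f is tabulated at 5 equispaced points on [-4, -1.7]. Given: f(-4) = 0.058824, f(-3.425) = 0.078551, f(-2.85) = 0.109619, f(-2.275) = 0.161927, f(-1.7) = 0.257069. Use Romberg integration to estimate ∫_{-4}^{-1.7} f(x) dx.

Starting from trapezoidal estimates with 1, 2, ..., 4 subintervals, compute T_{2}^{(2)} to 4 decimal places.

0.2868

T_{0}^{(0)} (trapezoid, 1 panel, h=2.3000): 0.363277
T_{1}^{(0)} (trapezoid, 2 panels, h=1.1500): 0.307700
T_{2}^{(0)} (trapezoid, 4 panels, h=0.5750): 0.292125
T_{1}^{(1)} = 0.307700 + (0.307700 − 0.363277)/3 = 0.289174
T_{2}^{(1)} = 0.292125 + (0.292125 − 0.307700)/3 = 0.286933
T_{2}^{(2)} = 0.286933 + (0.286933 − 0.289174)/15 = 0.286784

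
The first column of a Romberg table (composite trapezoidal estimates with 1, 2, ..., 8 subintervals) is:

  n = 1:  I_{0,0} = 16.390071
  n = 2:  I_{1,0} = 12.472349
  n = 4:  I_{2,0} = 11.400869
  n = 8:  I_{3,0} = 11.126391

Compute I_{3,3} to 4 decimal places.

11.0343

Richardson extrapolation on the trapezoidal column (denominator 4−1=3):
I_{1,1} = 12.472349 + (12.472349 − 16.390071)/3 = 11.166442
I_{2,1} = 11.400869 + (11.400869 − 12.472349)/3 = 11.043709
I_{3,1} = (4·11.126391 − 11.400869) / 3 = 11.034898
I_{2,2} = 11.043709 + (11.043709 − 11.166442)/15 = 11.035527
I_{3,2} = 11.034898 + (11.034898 − 11.043709)/15 = 11.034311
I_{3,3} = 11.034311 + (11.034311 − 11.035527)/63 = 11.034292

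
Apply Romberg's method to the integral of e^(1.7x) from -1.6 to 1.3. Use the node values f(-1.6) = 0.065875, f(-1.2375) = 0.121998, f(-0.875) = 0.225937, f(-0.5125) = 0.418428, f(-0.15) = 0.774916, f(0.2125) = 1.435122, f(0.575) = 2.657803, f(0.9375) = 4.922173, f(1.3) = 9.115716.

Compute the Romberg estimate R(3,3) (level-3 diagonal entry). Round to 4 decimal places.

R(0,0) (trapezoid, 1 panel, h=2.9000): 13.313307
R(1,0) (trapezoid, 2 panels, h=1.4500): 7.780282
R(2,0) (trapezoid, 4 panels, h=0.7250): 5.980852
R(3,0) (trapezoid, 8 panels, h=0.3625): 5.490850
R(1,1) = 7.780282 + (7.780282 − 13.313307)/3 = 5.935940
R(2,1) = 5.980852 + (5.980852 − 7.780282)/3 = 5.381042
R(3,1) = 5.490850 + (5.490850 − 5.980852)/3 = 5.327516
R(2,2) = 5.381042 + (5.381042 − 5.935940)/15 = 5.344049
R(3,2) = 5.327516 + (5.327516 − 5.381042)/15 = 5.323948
R(3,3) = 5.323948 + (5.323948 − 5.344049)/63 = 5.323629

5.3236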